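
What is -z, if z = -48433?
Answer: 48433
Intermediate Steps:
-z = -1*(-48433) = 48433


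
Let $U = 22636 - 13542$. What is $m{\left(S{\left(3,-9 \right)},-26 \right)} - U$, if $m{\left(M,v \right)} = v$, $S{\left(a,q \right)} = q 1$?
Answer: $-9120$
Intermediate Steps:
$S{\left(a,q \right)} = q$
$U = 9094$
$m{\left(S{\left(3,-9 \right)},-26 \right)} - U = -26 - 9094 = -9120$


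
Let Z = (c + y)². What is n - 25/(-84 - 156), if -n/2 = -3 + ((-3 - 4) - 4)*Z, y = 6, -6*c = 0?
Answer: 38309/48 ≈ 798.10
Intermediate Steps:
c = 0 (c = -⅙*0 = 0)
Z = 36 (Z = (0 + 6)² = 6² = 36)
n = 798 (n = -2*(-3 + ((-3 - 4) - 4)*36) = -2*(-3 + (-7 - 4)*36) = -2*(-3 - 11*36) = -2*(-3 - 396) = -2*(-399) = 798)
n - 25/(-84 - 156) = 798 - 25/(-84 - 156) = 798 - 25/(-240) = 798 - 1/240*(-25) = 798 + 5/48 = 38309/48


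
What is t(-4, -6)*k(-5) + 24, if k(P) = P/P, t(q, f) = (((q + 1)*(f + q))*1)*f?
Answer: -156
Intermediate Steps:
t(q, f) = f*(1 + q)*(f + q) (t(q, f) = (((1 + q)*(f + q))*1)*f = ((1 + q)*(f + q))*f = f*(1 + q)*(f + q))
k(P) = 1
t(-4, -6)*k(-5) + 24 = -6*(-6 - 4 + (-4)**2 - 6*(-4))*1 + 24 = -6*(-6 - 4 + 16 + 24)*1 + 24 = -6*30*1 + 24 = -180*1 + 24 = -180 + 24 = -156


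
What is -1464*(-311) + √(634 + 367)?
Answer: 455304 + √1001 ≈ 4.5534e+5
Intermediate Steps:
-1464*(-311) + √(634 + 367) = 455304 + √1001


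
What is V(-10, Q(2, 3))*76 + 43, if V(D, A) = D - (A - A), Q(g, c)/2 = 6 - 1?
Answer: -717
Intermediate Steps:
Q(g, c) = 10 (Q(g, c) = 2*(6 - 1) = 2*5 = 10)
V(D, A) = D (V(D, A) = D - 1*0 = D + 0 = D)
V(-10, Q(2, 3))*76 + 43 = -10*76 + 43 = -760 + 43 = -717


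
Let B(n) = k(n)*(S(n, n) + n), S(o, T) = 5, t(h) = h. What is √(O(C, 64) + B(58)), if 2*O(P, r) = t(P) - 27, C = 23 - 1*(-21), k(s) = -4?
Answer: I*√974/2 ≈ 15.604*I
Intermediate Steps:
C = 44 (C = 23 + 21 = 44)
O(P, r) = -27/2 + P/2 (O(P, r) = (P - 27)/2 = (-27 + P)/2 = -27/2 + P/2)
B(n) = -20 - 4*n (B(n) = -4*(5 + n) = -20 - 4*n)
√(O(C, 64) + B(58)) = √((-27/2 + (½)*44) + (-20 - 4*58)) = √((-27/2 + 22) + (-20 - 232)) = √(17/2 - 252) = √(-487/2) = I*√974/2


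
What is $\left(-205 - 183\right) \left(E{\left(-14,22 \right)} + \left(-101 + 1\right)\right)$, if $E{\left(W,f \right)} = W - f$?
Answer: $52768$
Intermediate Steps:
$\left(-205 - 183\right) \left(E{\left(-14,22 \right)} + \left(-101 + 1\right)\right) = \left(-205 - 183\right) \left(\left(-14 - 22\right) + \left(-101 + 1\right)\right) = - 388 \left(\left(-14 - 22\right) - 100\right) = - 388 \left(-36 - 100\right) = \left(-388\right) \left(-136\right) = 52768$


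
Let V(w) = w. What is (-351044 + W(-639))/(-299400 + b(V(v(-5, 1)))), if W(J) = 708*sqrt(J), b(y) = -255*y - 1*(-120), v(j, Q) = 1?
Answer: 18476/15765 - 708*I*sqrt(71)/99845 ≈ 1.172 - 0.05975*I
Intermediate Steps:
b(y) = 120 - 255*y (b(y) = -255*y + 120 = 120 - 255*y)
(-351044 + W(-639))/(-299400 + b(V(v(-5, 1)))) = (-351044 + 708*sqrt(-639))/(-299400 + (120 - 255*1)) = (-351044 + 708*(3*I*sqrt(71)))/(-299400 + (120 - 255)) = (-351044 + 2124*I*sqrt(71))/(-299400 - 135) = (-351044 + 2124*I*sqrt(71))/(-299535) = (-351044 + 2124*I*sqrt(71))*(-1/299535) = 18476/15765 - 708*I*sqrt(71)/99845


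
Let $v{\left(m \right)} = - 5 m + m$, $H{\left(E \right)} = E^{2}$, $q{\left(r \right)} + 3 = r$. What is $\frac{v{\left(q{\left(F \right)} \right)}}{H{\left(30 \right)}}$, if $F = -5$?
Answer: $\frac{8}{225} \approx 0.035556$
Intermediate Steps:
$q{\left(r \right)} = -3 + r$
$v{\left(m \right)} = - 4 m$
$\frac{v{\left(q{\left(F \right)} \right)}}{H{\left(30 \right)}} = \frac{\left(-4\right) \left(-3 - 5\right)}{30^{2}} = \frac{\left(-4\right) \left(-8\right)}{900} = 32 \cdot \frac{1}{900} = \frac{8}{225}$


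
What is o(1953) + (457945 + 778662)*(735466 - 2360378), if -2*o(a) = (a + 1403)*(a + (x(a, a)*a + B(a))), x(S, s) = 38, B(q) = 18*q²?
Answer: -2124709730446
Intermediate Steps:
o(a) = -(1403 + a)*(18*a² + 39*a)/2 (o(a) = -(a + 1403)*(a + (38*a + 18*a²))/2 = -(1403 + a)*(a + (18*a² + 38*a))/2 = -(1403 + a)*(18*a² + 39*a)/2)
o(1953) + (457945 + 778662)*(735466 - 2360378) = (3/2)*1953*(-18239 - 8431*1953 - 6*1953²) + (457945 + 778662)*(735466 - 2360378) = (3/2)*1953*(-18239 - 16465743 - 6*3814209) + 1236607*(-1624912) = (3/2)*1953*(-18239 - 16465743 - 22885254) - 2009377553584 = (3/2)*1953*(-39369236) - 2009377553584 = -115332176862 - 2009377553584 = -2124709730446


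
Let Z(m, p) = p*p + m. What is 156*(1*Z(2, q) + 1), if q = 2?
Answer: 1092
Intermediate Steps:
Z(m, p) = m + p**2 (Z(m, p) = p**2 + m = m + p**2)
156*(1*Z(2, q) + 1) = 156*(1*(2 + 2**2) + 1) = 156*(1*(2 + 4) + 1) = 156*(1*6 + 1) = 156*(6 + 1) = 156*7 = 1092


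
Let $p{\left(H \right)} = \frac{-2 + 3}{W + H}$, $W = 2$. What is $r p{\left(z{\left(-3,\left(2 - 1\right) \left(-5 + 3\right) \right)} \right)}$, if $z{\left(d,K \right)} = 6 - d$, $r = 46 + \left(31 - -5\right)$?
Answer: $\frac{82}{11} \approx 7.4545$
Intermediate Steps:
$r = 82$ ($r = 46 + \left(31 + 5\right) = 46 + 36 = 82$)
$p{\left(H \right)} = \frac{1}{2 + H}$ ($p{\left(H \right)} = \frac{-2 + 3}{2 + H} = 1 \frac{1}{2 + H} = \frac{1}{2 + H}$)
$r p{\left(z{\left(-3,\left(2 - 1\right) \left(-5 + 3\right) \right)} \right)} = \frac{82}{2 + \left(6 - -3\right)} = \frac{82}{2 + \left(6 + 3\right)} = \frac{82}{2 + 9} = \frac{82}{11}$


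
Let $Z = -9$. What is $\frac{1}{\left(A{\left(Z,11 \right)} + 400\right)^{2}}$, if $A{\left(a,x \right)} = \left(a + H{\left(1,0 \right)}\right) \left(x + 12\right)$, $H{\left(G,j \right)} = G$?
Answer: $\frac{1}{46656} \approx 2.1433 \cdot 10^{-5}$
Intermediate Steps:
$A{\left(a,x \right)} = \left(1 + a\right) \left(12 + x\right)$ ($A{\left(a,x \right)} = \left(a + 1\right) \left(x + 12\right) = \left(1 + a\right) \left(12 + x\right)$)
$\frac{1}{\left(A{\left(Z,11 \right)} + 400\right)^{2}} = \frac{1}{\left(\left(12 + 11 + 12 \left(-9\right) - 99\right) + 400\right)^{2}} = \frac{1}{\left(\left(12 + 11 - 108 - 99\right) + 400\right)^{2}} = \frac{1}{\left(-184 + 400\right)^{2}} = \frac{1}{216^{2}} = \frac{1}{46656}$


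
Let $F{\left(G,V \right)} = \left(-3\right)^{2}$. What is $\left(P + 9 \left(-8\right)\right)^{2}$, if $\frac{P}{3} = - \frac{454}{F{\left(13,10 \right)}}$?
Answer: $\frac{448900}{9} \approx 49878.0$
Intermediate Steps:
$F{\left(G,V \right)} = 9$
$P = - \frac{454}{3}$ ($P = 3 \left(- \frac{454}{9}\right) = - \frac{454}{3} \approx -151.33$)
$\left(P + 9 \left(-8\right)\right)^{2} = \left(- \frac{454}{3} + 9 \left(-8\right)\right)^{2} = \left(- \frac{454}{3} - 72\right)^{2} = \left(- \frac{670}{3}\right)^{2} = \frac{448900}{9}$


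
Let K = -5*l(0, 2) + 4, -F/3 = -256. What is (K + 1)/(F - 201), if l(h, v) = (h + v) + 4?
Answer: -25/567 ≈ -0.044092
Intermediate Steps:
F = 768 (F = -3*(-256) = 768)
l(h, v) = 4 + h + v
K = -26 (K = -5*(4 + 0 + 2) + 4 = -5*6 + 4 = -30 + 4 = -26)
(K + 1)/(F - 201) = (-26 + 1)/(768 - 201) = -25/567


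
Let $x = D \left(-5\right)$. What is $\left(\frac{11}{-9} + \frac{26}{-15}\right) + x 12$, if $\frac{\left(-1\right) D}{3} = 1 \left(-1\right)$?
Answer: $- \frac{8233}{45} \approx -182.96$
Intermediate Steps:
$D = 3$ ($D = - 3 \cdot 1 \left(-1\right) = \left(-3\right) \left(-1\right) = 3$)
$x = -15$ ($x = 3 \left(-5\right) = -15$)
$\left(\frac{11}{-9} + \frac{26}{-15}\right) + x 12 = \left(\frac{11}{-9} + \frac{26}{-15}\right) - 180 = \left(11 \left(- \frac{1}{9}\right) + 26 \left(- \frac{1}{15}\right)\right) - 180 = \left(- \frac{11}{9} - \frac{26}{15}\right) - 180 = - \frac{133}{45} - 180 = - \frac{8233}{45}$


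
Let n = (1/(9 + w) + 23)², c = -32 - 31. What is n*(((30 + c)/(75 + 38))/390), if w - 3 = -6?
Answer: -212531/528840 ≈ -0.40188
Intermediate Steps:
c = -63
w = -3 (w = 3 - 6 = -3)
n = 19321/36 (n = (1/(9 - 3) + 23)² = (1/6 + 23)² = (⅙ + 23)² = (139/6)² = 19321/36 ≈ 536.69)
n*(((30 + c)/(75 + 38))/390) = 19321*(((30 - 63)/(75 + 38))/390)/36 = 19321*(-33/113*(1/390))/36 = 19321*(-33*1/113*(1/390))/36 = 19321*(-33/113*1/390)/36 = (19321/36)*(-11/14690) = -212531/528840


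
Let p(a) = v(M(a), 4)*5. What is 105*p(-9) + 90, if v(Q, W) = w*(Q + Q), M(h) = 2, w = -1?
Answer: -2010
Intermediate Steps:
v(Q, W) = -2*Q (v(Q, W) = -(Q + Q) = -2*Q)
p(a) = -20 (p(a) = -2*2*5 = -4*5 = -20)
105*p(-9) + 90 = 105*(-20) + 90 = -2100 + 90 = -2010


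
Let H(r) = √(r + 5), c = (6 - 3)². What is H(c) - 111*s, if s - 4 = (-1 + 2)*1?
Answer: -555 + √14 ≈ -551.26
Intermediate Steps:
c = 9 (c = 3² = 9)
s = 5 (s = 4 + (-1 + 2)*1 = 4 + 1*1 = 4 + 1 = 5)
H(r) = √(5 + r)
H(c) - 111*s = √(5 + 9) - 111*5 = √14 - 555 = -555 + √14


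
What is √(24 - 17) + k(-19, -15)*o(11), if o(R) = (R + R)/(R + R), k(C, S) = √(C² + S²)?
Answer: √7 + √586 ≈ 26.853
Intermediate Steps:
o(R) = 1 (o(R) = (2*R)/((2*R)) = (2*R)*(1/(2*R)) = 1)
√(24 - 17) + k(-19, -15)*o(11) = √(24 - 17) + √((-19)² + (-15)²)*1 = √7 + √(361 + 225)*1 = √7 + √586*1 = √7 + √586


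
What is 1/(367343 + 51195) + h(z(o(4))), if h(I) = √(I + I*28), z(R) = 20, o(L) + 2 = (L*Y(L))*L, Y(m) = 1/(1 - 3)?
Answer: 1/418538 + 2*√145 ≈ 24.083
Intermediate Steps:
Y(m) = -½ (Y(m) = 1/(-2) = -½)
o(L) = -2 - L²/2 (o(L) = -2 + (L*(-½))*L = -2 + (-L/2)*L = -2 - L²/2)
h(I) = √29*√I (h(I) = √(I + 28*I) = √(29*I) = √29*√I)
1/(367343 + 51195) + h(z(o(4))) = 1/(367343 + 51195) + √29*√20 = 1/418538 + √29*(2*√5) = 1/418538 + 2*√145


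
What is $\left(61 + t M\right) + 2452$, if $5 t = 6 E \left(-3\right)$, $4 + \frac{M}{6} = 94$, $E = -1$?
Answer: $4457$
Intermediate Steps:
$M = 540$ ($M = -24 + 6 \cdot 94 = -24 + 564 = 540$)
$t = \frac{18}{5}$ ($t = \frac{6 \left(-1\right) \left(-3\right)}{5} = \frac{\left(-6\right) \left(-3\right)}{5} = \frac{1}{5} \cdot 18 = \frac{18}{5} \approx 3.6$)
$\left(61 + t M\right) + 2452 = \left(61 + \frac{18}{5} \cdot 540\right) + 2452 = \left(61 + 1944\right) + 2452 = 2005 + 2452 = 4457$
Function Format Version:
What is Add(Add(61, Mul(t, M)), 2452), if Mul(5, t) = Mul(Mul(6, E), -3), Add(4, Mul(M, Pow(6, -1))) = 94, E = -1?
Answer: 4457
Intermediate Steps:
M = 540 (M = Add(-24, Mul(6, 94)) = Add(-24, 564) = 540)
t = Rational(18, 5) (t = Mul(Rational(1, 5), Mul(Mul(6, -1), -3)) = Mul(Rational(1, 5), Mul(-6, -3)) = Mul(Rational(1, 5), 18) = Rational(18, 5) ≈ 3.6000)
Add(Add(61, Mul(t, M)), 2452) = Add(Add(61, Mul(Rational(18, 5), 540)), 2452) = Add(Add(61, 1944), 2452) = Add(2005, 2452) = 4457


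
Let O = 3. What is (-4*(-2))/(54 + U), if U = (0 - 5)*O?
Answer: 8/39 ≈ 0.20513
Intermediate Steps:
U = -15 (U = (0 - 5)*3 = -5*3 = -15)
(-4*(-2))/(54 + U) = (-4*(-2))/(54 - 15) = 8/39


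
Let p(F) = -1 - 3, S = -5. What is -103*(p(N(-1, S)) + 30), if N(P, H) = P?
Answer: -2678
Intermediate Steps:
p(F) = -4
-103*(p(N(-1, S)) + 30) = -103*(-4 + 30) = -103*26 = -2678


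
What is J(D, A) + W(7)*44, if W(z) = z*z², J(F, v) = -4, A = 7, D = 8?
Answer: 15088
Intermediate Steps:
W(z) = z³
J(D, A) + W(7)*44 = -4 + 7³*44 = -4 + 343*44 = -4 + 15092 = 15088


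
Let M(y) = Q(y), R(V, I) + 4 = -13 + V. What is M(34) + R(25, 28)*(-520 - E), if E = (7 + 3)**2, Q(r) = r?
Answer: -4926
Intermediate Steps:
R(V, I) = -17 + V (R(V, I) = -4 + (-13 + V) = -17 + V)
M(y) = y
E = 100 (E = 10**2 = 100)
M(34) + R(25, 28)*(-520 - E) = 34 + (-17 + 25)*(-520 - 1*100) = 34 + 8*(-520 - 100) = 34 + 8*(-620) = 34 - 4960 = -4926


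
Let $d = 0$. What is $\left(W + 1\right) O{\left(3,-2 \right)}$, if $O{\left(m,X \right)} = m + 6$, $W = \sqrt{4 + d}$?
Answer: $27$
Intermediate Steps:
$W = 2$ ($W = \sqrt{4 + 0} = \sqrt{4} = 2$)
$O{\left(m,X \right)} = 6 + m$
$\left(W + 1\right) O{\left(3,-2 \right)} = \left(2 + 1\right) \left(6 + 3\right) = 3 \cdot 9 = 27$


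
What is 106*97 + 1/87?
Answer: 894535/87 ≈ 10282.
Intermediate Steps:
106*97 + 1/87 = 10282 + 1/87 = 894535/87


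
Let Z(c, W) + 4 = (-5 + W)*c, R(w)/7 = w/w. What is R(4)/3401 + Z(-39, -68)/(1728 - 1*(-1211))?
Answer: 9689616/9995539 ≈ 0.96939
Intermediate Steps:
R(w) = 7 (R(w) = 7*(w/w) = 7*1 = 7)
Z(c, W) = -4 + c*(-5 + W) (Z(c, W) = -4 + (-5 + W)*c = -4 + c*(-5 + W))
R(4)/3401 + Z(-39, -68)/(1728 - 1*(-1211)) = 7/3401 + (-4 - 5*(-39) - 68*(-39))/(1728 - 1*(-1211)) = 7*(1/3401) + (-4 + 195 + 2652)/(1728 + 1211) = 7/3401 + 2843/2939 = 9689616/9995539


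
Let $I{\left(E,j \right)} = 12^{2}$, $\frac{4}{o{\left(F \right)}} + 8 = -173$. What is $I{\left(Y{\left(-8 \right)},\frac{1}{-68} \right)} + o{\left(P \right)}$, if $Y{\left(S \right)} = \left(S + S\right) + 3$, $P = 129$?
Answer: $\frac{26060}{181} \approx 143.98$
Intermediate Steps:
$o{\left(F \right)} = - \frac{4}{181}$ ($o{\left(F \right)} = \frac{4}{-8 - 173} = \frac{4}{-181} = 4 \left(- \frac{1}{181}\right) = - \frac{4}{181}$)
$Y{\left(S \right)} = 3 + 2 S$ ($Y{\left(S \right)} = 2 S + 3 = 3 + 2 S$)
$I{\left(E,j \right)} = 144$
$I{\left(Y{\left(-8 \right)},\frac{1}{-68} \right)} + o{\left(P \right)} = 144 - \frac{4}{181} = \frac{26060}{181}$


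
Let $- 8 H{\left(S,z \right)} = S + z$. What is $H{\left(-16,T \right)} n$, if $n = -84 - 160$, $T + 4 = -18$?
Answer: $-1159$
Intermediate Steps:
$T = -22$ ($T = -4 - 18 = -22$)
$H{\left(S,z \right)} = - \frac{S}{8} - \frac{z}{8}$ ($H{\left(S,z \right)} = - \frac{S + z}{8} = - \frac{S}{8} - \frac{z}{8}$)
$n = -244$
$H{\left(-16,T \right)} n = \left(\left(- \frac{1}{8}\right) \left(-16\right) - - \frac{11}{4}\right) \left(-244\right) = \left(2 + \frac{11}{4}\right) \left(-244\right) = \frac{19}{4} \left(-244\right) = -1159$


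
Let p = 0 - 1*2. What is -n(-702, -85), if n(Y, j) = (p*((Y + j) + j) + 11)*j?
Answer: 149175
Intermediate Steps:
p = -2 (p = 0 - 2 = -2)
n(Y, j) = j*(11 - 4*j - 2*Y) (n(Y, j) = (-2*((Y + j) + j) + 11)*j = (-2*(Y + 2*j) + 11)*j = ((-4*j - 2*Y) + 11)*j = (11 - 4*j - 2*Y)*j = j*(11 - 4*j - 2*Y))
-n(-702, -85) = -(-85)*(11 - 4*(-85) - 2*(-702)) = -(-85)*(11 + 340 + 1404) = -(-85)*1755 = -1*(-149175) = 149175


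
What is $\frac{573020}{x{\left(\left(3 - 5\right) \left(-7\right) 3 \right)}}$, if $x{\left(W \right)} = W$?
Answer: $\frac{40930}{3} \approx 13643.0$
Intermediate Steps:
$\frac{573020}{x{\left(\left(3 - 5\right) \left(-7\right) 3 \right)}} = \frac{573020}{\left(3 - 5\right) \left(-7\right) 3} = \frac{573020}{\left(-2\right) \left(-7\right) 3} = \frac{573020}{14 \cdot 3} = \frac{573020}{42} = 573020 \cdot \frac{1}{42} = \frac{40930}{3}$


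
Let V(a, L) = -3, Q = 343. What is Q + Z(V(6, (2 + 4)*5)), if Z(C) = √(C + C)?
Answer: 343 + I*√6 ≈ 343.0 + 2.4495*I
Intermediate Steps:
Z(C) = √2*√C (Z(C) = √(2*C) = √2*√C)
Q + Z(V(6, (2 + 4)*5)) = 343 + √2*√(-3) = 343 + √2*(I*√3) = 343 + I*√6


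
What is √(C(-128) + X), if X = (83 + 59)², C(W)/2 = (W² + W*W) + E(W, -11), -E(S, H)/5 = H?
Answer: √85810 ≈ 292.93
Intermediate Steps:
E(S, H) = -5*H
C(W) = 110 + 4*W² (C(W) = 2*((W² + W*W) - 5*(-11)) = 2*((W² + W²) + 55) = 2*(2*W² + 55) = 2*(55 + 2*W²) = 110 + 4*W²)
X = 20164 (X = 142² = 20164)
√(C(-128) + X) = √((110 + 4*(-128)²) + 20164) = √((110 + 4*16384) + 20164) = √((110 + 65536) + 20164) = √(65646 + 20164) = √85810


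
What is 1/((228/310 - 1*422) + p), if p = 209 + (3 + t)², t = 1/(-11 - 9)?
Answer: -12400/2524169 ≈ -0.0049125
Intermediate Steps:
t = -1/20 (t = 1/(-20) = -1/20 ≈ -0.050000)
p = 87081/400 (p = 209 + (3 - 1/20)² = 209 + (59/20)² = 209 + 3481/400 = 87081/400 ≈ 217.70)
1/((228/310 - 1*422) + p) = 1/((228/310 - 1*422) + 87081/400) = 1/((228*(1/310) - 422) + 87081/400) = 1/((114/155 - 422) + 87081/400) = 1/(-65296/155 + 87081/400) = 1/(-2524169/12400) = -12400/2524169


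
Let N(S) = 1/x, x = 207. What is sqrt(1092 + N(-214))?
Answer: sqrt(5199035)/69 ≈ 33.045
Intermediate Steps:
N(S) = 1/207
sqrt(1092 + N(-214)) = sqrt(1092 + 1/207) = sqrt(226045/207) = sqrt(5199035)/69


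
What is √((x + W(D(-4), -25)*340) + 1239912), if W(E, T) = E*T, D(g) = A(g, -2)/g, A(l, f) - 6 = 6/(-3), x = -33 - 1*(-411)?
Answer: √1248790 ≈ 1117.5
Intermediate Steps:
x = 378 (x = -33 + 411 = 378)
A(l, f) = 4 (A(l, f) = 6 + 6/(-3) = 6 + 6*(-⅓) = 6 - 2 = 4)
D(g) = 4/g
√((x + W(D(-4), -25)*340) + 1239912) = √((378 + ((4/(-4))*(-25))*340) + 1239912) = √((378 + ((4*(-¼))*(-25))*340) + 1239912) = √((378 - 1*(-25)*340) + 1239912) = √((378 + 25*340) + 1239912) = √((378 + 8500) + 1239912) = √(8878 + 1239912) = √1248790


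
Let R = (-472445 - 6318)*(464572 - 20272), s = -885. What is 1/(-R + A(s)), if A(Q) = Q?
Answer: 1/212714400015 ≈ 4.7011e-12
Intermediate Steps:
R = -212714400900 (R = -478763*444300 = -212714400900)
1/(-R + A(s)) = 1/(-1*(-212714400900) - 885) = 1/(212714400900 - 885) = 1/212714400015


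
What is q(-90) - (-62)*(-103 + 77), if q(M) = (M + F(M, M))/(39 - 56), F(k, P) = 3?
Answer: -27317/17 ≈ -1606.9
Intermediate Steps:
q(M) = -3/17 - M/17 (q(M) = (M + 3)/(39 - 56) = (3 + M)/(-17) = (3 + M)*(-1/17) = -3/17 - M/17)
q(-90) - (-62)*(-103 + 77) = (-3/17 - 1/17*(-90)) - (-62)*(-103 + 77) = (-3/17 + 90/17) - (-62)*(-26) = 87/17 - 1*1612 = 87/17 - 1612 = -27317/17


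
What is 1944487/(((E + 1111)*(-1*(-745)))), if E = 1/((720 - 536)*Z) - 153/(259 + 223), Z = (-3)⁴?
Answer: 6984332853768/2972118636805 ≈ 2.3500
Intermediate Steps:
Z = 81
E = -1139915/3591864 (E = 1/((720 - 536)*81) - 153/(259 + 223) = (1/81)/184 - 153/482 = (1/184)*(1/81) - 153*1/482 = 1/14904 - 153/482 = -1139915/3591864 ≈ -0.31736)
1944487/(((E + 1111)*(-1*(-745)))) = 1944487/(((-1139915/3591864 + 1111)*(-1*(-745)))) = 1944487/(((3989420989/3591864)*745)) = 1944487/(2972118636805/3591864) = 1944487*(3591864/2972118636805) = 6984332853768/2972118636805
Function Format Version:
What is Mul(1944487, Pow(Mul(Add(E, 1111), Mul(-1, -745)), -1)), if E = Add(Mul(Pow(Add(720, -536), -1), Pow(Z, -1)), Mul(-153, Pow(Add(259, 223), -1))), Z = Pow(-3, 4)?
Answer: Rational(6984332853768, 2972118636805) ≈ 2.3500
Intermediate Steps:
Z = 81
E = Rational(-1139915, 3591864) (E = Add(Mul(Pow(Add(720, -536), -1), Pow(81, -1)), Mul(-153, Pow(Add(259, 223), -1))) = Add(Mul(Pow(184, -1), Rational(1, 81)), Mul(-153, Pow(482, -1))) = Add(Mul(Rational(1, 184), Rational(1, 81)), Mul(-153, Rational(1, 482))) = Add(Rational(1, 14904), Rational(-153, 482)) = Rational(-1139915, 3591864) ≈ -0.31736)
Mul(1944487, Pow(Mul(Add(E, 1111), Mul(-1, -745)), -1)) = Mul(1944487, Pow(Mul(Add(Rational(-1139915, 3591864), 1111), Mul(-1, -745)), -1)) = Mul(1944487, Pow(Mul(Rational(3989420989, 3591864), 745), -1)) = Mul(1944487, Pow(Rational(2972118636805, 3591864), -1)) = Mul(1944487, Rational(3591864, 2972118636805)) = Rational(6984332853768, 2972118636805)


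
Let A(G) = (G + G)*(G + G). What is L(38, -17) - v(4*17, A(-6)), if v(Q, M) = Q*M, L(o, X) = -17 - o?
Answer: -9847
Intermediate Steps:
A(G) = 4*G**2 (A(G) = (2*G)*(2*G) = 4*G**2)
v(Q, M) = M*Q
L(38, -17) - v(4*17, A(-6)) = (-17 - 1*38) - 4*(-6)**2*4*17 = (-17 - 38) - 4*36*68 = -55 - 144*68 = -55 - 1*9792 = -55 - 9792 = -9847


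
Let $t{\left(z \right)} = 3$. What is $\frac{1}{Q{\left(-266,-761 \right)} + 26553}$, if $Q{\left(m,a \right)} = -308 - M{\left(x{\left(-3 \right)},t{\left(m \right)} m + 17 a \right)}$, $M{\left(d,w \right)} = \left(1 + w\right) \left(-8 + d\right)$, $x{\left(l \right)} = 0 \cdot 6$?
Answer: $- \frac{1}{83627} \approx -1.1958 \cdot 10^{-5}$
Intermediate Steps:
$x{\left(l \right)} = 0$
$Q{\left(m,a \right)} = -300 + 24 m + 136 a$ ($Q{\left(m,a \right)} = -308 - \left(-8 + 0 - 8 \left(3 m + 17 a\right) + 0 \left(3 m + 17 a\right)\right) = -308 - \left(-8 + 0 - \left(24 m + 136 a\right) + 0\right) = -308 - \left(-8 - 136 a - 24 m\right) = -308 + \left(8 + 24 m + 136 a\right) = -300 + 24 m + 136 a$)
$\frac{1}{Q{\left(-266,-761 \right)} + 26553} = \frac{1}{\left(-300 + 24 \left(-266\right) + 136 \left(-761\right)\right) + 26553} = \frac{1}{\left(-300 - 6384 - 103496\right) + 26553} = \frac{1}{-110180 + 26553} = \frac{1}{-83627} = - \frac{1}{83627}$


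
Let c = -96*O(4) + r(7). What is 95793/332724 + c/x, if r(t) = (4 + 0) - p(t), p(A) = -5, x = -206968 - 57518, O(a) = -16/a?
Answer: 82369761/287584444 ≈ 0.28642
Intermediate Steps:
x = -264486
r(t) = 9 (r(t) = (4 + 0) - 1*(-5) = 4 + 5 = 9)
c = 393 (c = -(-1536)/4 + 9 = -96*(-4) + 9 = 384 + 9 = 393)
95793/332724 + c/x = 95793/332724 + 393/(-264486) = 95793*(1/332724) + 393*(-1/264486) = 31931/110908 - 131/88162 = 82369761/287584444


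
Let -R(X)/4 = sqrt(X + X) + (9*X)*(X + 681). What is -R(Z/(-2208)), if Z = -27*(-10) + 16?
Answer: -107490383/33856 + I*sqrt(19734)/69 ≈ -3174.9 + 2.0359*I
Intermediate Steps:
Z = 286 (Z = 270 + 16 = 286)
R(X) = -36*X*(681 + X) - 4*sqrt(2)*sqrt(X) (R(X) = -4*(sqrt(X + X) + (9*X)*(X + 681)) = -4*(sqrt(2*X) + (9*X)*(681 + X)) = -4*(sqrt(2)*sqrt(X) + 9*X*(681 + X)) = -36*X*(681 + X) - 4*sqrt(2)*sqrt(X))
-R(Z/(-2208)) = -(-7011576/(-2208) - 36*(286/(-2208))**2 - 4*sqrt(2)*sqrt(286/(-2208))) = -(-7011576*(-1)/2208 - 36*(286*(-1/2208))**2 - 4*sqrt(2)*sqrt(286*(-1/2208))) = -(-24516*(-143/1104) - 36*(-143/1104)**2 - 4*sqrt(2)*sqrt(-143/1104)) = -(292149/92 - 36*20449/1218816 - 4*sqrt(2)*I*sqrt(9867)/276) = -(292149/92 - 20449/33856 - I*sqrt(19734)/69) = -(107490383/33856 - I*sqrt(19734)/69) = -107490383/33856 + I*sqrt(19734)/69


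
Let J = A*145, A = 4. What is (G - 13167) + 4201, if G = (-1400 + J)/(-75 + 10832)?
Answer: -96448082/10757 ≈ -8966.1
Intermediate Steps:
J = 580 (J = 4*145 = 580)
G = -820/10757 (G = (-1400 + 580)/(-75 + 10832) = -820/10757 ≈ -0.076229)
(G - 13167) + 4201 = (-820/10757 - 13167) + 4201 = -141638239/10757 + 4201 = -96448082/10757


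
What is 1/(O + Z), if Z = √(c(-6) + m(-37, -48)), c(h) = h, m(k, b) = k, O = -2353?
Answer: -2353/5536652 - I*√43/5536652 ≈ -0.00042499 - 1.1844e-6*I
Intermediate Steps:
Z = I*√43 (Z = √(-6 - 37) = √(-43) = I*√43 ≈ 6.5574*I)
1/(O + Z) = 1/(-2353 + I*√43)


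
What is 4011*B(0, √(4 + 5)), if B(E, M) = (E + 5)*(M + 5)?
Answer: 160440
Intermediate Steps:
B(E, M) = (5 + E)*(5 + M)
4011*B(0, √(4 + 5)) = 4011*(25 + 5*0 + 5*√(4 + 5) + 0*√(4 + 5)) = 4011*(25 + 0 + 5*√9 + 0*√9) = 4011*(25 + 0 + 5*3 + 0*3) = 4011*(25 + 0 + 15 + 0) = 4011*40 = 160440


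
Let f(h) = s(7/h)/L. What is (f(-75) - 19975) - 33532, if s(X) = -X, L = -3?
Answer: -12039082/225 ≈ -53507.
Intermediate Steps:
f(h) = 7/(3*h) (f(h) = -7/h/(-3) = -7/h*(-⅓) = 7/(3*h))
(f(-75) - 19975) - 33532 = ((7/3)/(-75) - 19975) - 33532 = ((7/3)*(-1/75) - 19975) - 33532 = (-7/225 - 19975) - 33532 = -4494382/225 - 33532 = -12039082/225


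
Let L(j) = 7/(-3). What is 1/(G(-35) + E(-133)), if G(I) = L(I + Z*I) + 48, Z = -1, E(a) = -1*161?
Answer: -3/346 ≈ -0.0086705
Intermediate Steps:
E(a) = -161
L(j) = -7/3 (L(j) = 7*(-1/3) = -7/3)
G(I) = 137/3 (G(I) = -7/3 + 48 = 137/3)
1/(G(-35) + E(-133)) = 1/(137/3 - 161) = 1/(-346/3) = -3/346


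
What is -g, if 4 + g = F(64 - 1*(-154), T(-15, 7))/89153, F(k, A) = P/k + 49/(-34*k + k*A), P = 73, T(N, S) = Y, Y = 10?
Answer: 1865792281/466448496 ≈ 4.0000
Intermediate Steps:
T(N, S) = 10
F(k, A) = 49/(-34*k + A*k) + 73/k (F(k, A) = 73/k + 49/(-34*k + k*A) = 73/k + 49/(-34*k + A*k) = 49/(-34*k + A*k) + 73/k)
g = -1865792281/466448496 (g = -4 + ((-2433 + 73*10)/((64 - 1*(-154))*(-34 + 10)))/89153 = -4 + ((-2433 + 730)/((64 + 154)*(-24)))*(1/89153) = -4 + (-1/24*(-1703)/218)*(1/89153) = -4 + ((1/218)*(-1/24)*(-1703))*(1/89153) = -4 + (1703/5232)*(1/89153) = -4 + 1703/466448496 = -1865792281/466448496 ≈ -4.0000)
-g = -1*(-1865792281/466448496) = 1865792281/466448496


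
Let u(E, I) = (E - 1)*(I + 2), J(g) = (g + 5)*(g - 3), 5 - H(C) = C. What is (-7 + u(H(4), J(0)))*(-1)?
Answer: 7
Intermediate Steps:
H(C) = 5 - C
J(g) = (-3 + g)*(5 + g) (J(g) = (5 + g)*(-3 + g) = (-3 + g)*(5 + g))
u(E, I) = (-1 + E)*(2 + I)
(-7 + u(H(4), J(0)))*(-1) = (-7 + (-2 - (-15 + 0**2 + 2*0) + 2*(5 - 1*4) + (5 - 1*4)*(-15 + 0**2 + 2*0)))*(-1) = (-7 + (-2 - (-15 + 0 + 0) + 2*(5 - 4) + (5 - 4)*(-15 + 0 + 0)))*(-1) = (-7 + (-2 - 1*(-15) + 2*1 + 1*(-15)))*(-1) = (-7 + (-2 + 15 + 2 - 15))*(-1) = (-7 + 0)*(-1) = -7*(-1) = 7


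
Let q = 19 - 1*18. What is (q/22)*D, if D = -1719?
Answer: -1719/22 ≈ -78.136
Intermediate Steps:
q = 1 (q = 19 - 18 = 1)
(q/22)*D = (1/22)*(-1719) = -1719/22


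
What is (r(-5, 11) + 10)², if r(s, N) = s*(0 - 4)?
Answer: 900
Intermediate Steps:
r(s, N) = -4*s (r(s, N) = s*(-4) = -4*s)
(r(-5, 11) + 10)² = (-4*(-5) + 10)² = (20 + 10)² = 30² = 900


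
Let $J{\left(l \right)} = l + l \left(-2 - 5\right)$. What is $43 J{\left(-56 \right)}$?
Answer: $14448$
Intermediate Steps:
$J{\left(l \right)} = - 6 l$ ($J{\left(l \right)} = l + l \left(-7\right) = l - 7 l = - 6 l$)
$43 J{\left(-56 \right)} = 43 \left(\left(-6\right) \left(-56\right)\right) = 43 \cdot 336 = 14448$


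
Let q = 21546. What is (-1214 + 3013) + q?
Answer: 23345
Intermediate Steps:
(-1214 + 3013) + q = (-1214 + 3013) + 21546 = 1799 + 21546 = 23345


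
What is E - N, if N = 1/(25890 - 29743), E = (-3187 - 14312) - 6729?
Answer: -93350483/3853 ≈ -24228.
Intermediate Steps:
E = -24228 (E = -17499 - 6729 = -24228)
N = -1/3853 (N = 1/(-3853) = -1/3853 ≈ -0.00025954)
E - N = -24228 - 1*(-1/3853) = -24228 + 1/3853 = -93350483/3853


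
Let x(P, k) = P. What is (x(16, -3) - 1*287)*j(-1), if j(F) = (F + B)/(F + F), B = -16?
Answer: -4607/2 ≈ -2303.5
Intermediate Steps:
j(F) = (-16 + F)/(2*F) (j(F) = (F - 16)/(F + F) = (-16 + F)/((2*F)) = (-16 + F)*(1/(2*F)) = (-16 + F)/(2*F))
(x(16, -3) - 1*287)*j(-1) = (16 - 1*287)*((½)*(-16 - 1)/(-1)) = (16 - 287)*((½)*(-1)*(-17)) = -271*17/2 = -4607/2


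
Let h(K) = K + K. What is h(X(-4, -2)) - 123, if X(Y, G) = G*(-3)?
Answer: -111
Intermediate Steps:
X(Y, G) = -3*G
h(K) = 2*K
h(X(-4, -2)) - 123 = 2*(-3*(-2)) - 123 = 2*6 - 123 = 12 - 123 = -111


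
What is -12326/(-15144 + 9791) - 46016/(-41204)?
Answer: 188551038/55141253 ≈ 3.4194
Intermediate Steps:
-12326/(-15144 + 9791) - 46016/(-41204) = -12326/(-5353) - 46016*(-1/41204) = -12326*(-1/5353) + 11504/10301 = 12326/5353 + 11504/10301 = 188551038/55141253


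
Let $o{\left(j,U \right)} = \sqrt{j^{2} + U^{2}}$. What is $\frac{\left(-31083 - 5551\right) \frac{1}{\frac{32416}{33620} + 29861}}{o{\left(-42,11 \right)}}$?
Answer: $- \frac{4737058 \sqrt{1885}}{7278704461} \approx -0.028256$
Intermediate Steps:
$o{\left(j,U \right)} = \sqrt{U^{2} + j^{2}}$
$\frac{\left(-31083 - 5551\right) \frac{1}{\frac{32416}{33620} + 29861}}{o{\left(-42,11 \right)}} = \frac{\left(-31083 - 5551\right) \frac{1}{\frac{32416}{33620} + 29861}}{\sqrt{11^{2} + \left(-42\right)^{2}}} = \frac{\left(-36634\right) \frac{1}{32416 \cdot \frac{1}{33620} + 29861}}{\sqrt{121 + 1764}} = \frac{\left(-36634\right) \frac{1}{\frac{8104}{8405} + 29861}}{\sqrt{1885}} = - \frac{36634}{\frac{250989809}{8405}} \frac{\sqrt{1885}}{1885} = \left(-36634\right) \frac{8405}{250989809} \frac{\sqrt{1885}}{1885} = - \frac{307908770 \frac{\sqrt{1885}}{1885}}{250989809} = - \frac{4737058 \sqrt{1885}}{7278704461}$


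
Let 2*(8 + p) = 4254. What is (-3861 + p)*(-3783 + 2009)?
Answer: 3090308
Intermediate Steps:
p = 2119 (p = -8 + (½)*4254 = -8 + 2127 = 2119)
(-3861 + p)*(-3783 + 2009) = (-3861 + 2119)*(-3783 + 2009) = -1742*(-1774) = 3090308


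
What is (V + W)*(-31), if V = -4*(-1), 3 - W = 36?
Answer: 899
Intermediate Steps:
W = -33 (W = 3 - 1*36 = 3 - 36 = -33)
V = 4
(V + W)*(-31) = (4 - 33)*(-31) = -29*(-31) = 899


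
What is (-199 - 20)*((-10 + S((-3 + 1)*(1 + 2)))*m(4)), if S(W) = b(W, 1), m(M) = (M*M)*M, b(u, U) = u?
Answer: 224256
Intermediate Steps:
m(M) = M³ (m(M) = M²*M = M³)
S(W) = W
(-199 - 20)*((-10 + S((-3 + 1)*(1 + 2)))*m(4)) = (-199 - 20)*((-10 + (-3 + 1)*(1 + 2))*4³) = -219*(-10 - 2*3)*64 = -219*(-10 - 6)*64 = -(-3504)*64 = -219*(-1024) = 224256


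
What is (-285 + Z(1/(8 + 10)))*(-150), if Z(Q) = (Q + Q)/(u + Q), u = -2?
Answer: 299310/7 ≈ 42759.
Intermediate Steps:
Z(Q) = 2*Q/(-2 + Q) (Z(Q) = (Q + Q)/(-2 + Q) = (2*Q)/(-2 + Q) = 2*Q/(-2 + Q))
(-285 + Z(1/(8 + 10)))*(-150) = (-285 + 2/((8 + 10)*(-2 + 1/(8 + 10))))*(-150) = (-285 + 2/(18*(-2 + 1/18)))*(-150) = (-285 + 2*(1/18)/(-2 + 1/18))*(-150) = (-285 + 2*(1/18)/(-35/18))*(-150) = (-285 + 2*(1/18)*(-18/35))*(-150) = (-285 - 2/35)*(-150) = -9977/35*(-150) = 299310/7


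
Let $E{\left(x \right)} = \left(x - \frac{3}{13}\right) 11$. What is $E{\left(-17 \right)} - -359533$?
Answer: $\frac{4671465}{13} \approx 3.5934 \cdot 10^{5}$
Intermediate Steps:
$E{\left(x \right)} = - \frac{33}{13} + 11 x$ ($E{\left(x \right)} = \left(x - \frac{3}{13}\right) 11 = \left(- \frac{3}{13} + x\right) 11 = - \frac{33}{13} + 11 x$)
$E{\left(-17 \right)} - -359533 = \left(- \frac{33}{13} + 11 \left(-17\right)\right) - -359533 = \left(- \frac{33}{13} - 187\right) + 359533 = - \frac{2464}{13} + 359533 = \frac{4671465}{13}$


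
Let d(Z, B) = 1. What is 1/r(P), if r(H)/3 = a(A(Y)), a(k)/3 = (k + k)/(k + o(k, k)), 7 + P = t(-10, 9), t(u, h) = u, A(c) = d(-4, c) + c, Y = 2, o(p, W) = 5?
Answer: 4/27 ≈ 0.14815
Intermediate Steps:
A(c) = 1 + c
P = -17 (P = -7 - 10 = -17)
a(k) = 6*k/(5 + k) (a(k) = 3*((k + k)/(k + 5)) = 3*((2*k)/(5 + k)) = 3*(2*k/(5 + k)) = 6*k/(5 + k))
r(H) = 27/4 (r(H) = 3*(6*(1 + 2)/(5 + (1 + 2))) = 3*(6*3/(5 + 3)) = 3*(6*3/8) = 3*(6*3*(⅛)) = 3*(9/4) = 27/4)
1/r(P) = 1/(27/4) = 4/27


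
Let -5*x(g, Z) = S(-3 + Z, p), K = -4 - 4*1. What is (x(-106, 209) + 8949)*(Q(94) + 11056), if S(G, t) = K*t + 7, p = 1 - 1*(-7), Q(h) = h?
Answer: 99908460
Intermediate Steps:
K = -8 (K = -4 - 4 = -8)
p = 8 (p = 1 + 7 = 8)
S(G, t) = 7 - 8*t (S(G, t) = -8*t + 7 = 7 - 8*t)
x(g, Z) = 57/5 (x(g, Z) = -(7 - 8*8)/5 = -(7 - 64)/5 = -⅕*(-57) = 57/5)
(x(-106, 209) + 8949)*(Q(94) + 11056) = (57/5 + 8949)*(94 + 11056) = (44802/5)*11150 = 99908460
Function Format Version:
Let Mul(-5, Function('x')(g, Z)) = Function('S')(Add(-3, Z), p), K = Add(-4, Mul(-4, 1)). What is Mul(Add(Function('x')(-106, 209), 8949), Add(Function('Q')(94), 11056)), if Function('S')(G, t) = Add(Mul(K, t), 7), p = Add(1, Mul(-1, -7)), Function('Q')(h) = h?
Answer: 99908460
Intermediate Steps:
K = -8 (K = Add(-4, -4) = -8)
p = 8 (p = Add(1, 7) = 8)
Function('S')(G, t) = Add(7, Mul(-8, t)) (Function('S')(G, t) = Add(Mul(-8, t), 7) = Add(7, Mul(-8, t)))
Function('x')(g, Z) = Rational(57, 5) (Function('x')(g, Z) = Mul(Rational(-1, 5), Add(7, Mul(-8, 8))) = Mul(Rational(-1, 5), Add(7, -64)) = Mul(Rational(-1, 5), -57) = Rational(57, 5))
Mul(Add(Function('x')(-106, 209), 8949), Add(Function('Q')(94), 11056)) = Mul(Add(Rational(57, 5), 8949), Add(94, 11056)) = Mul(Rational(44802, 5), 11150) = 99908460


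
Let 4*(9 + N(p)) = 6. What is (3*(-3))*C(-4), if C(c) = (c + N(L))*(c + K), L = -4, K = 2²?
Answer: 0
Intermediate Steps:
K = 4
N(p) = -15/2 (N(p) = -9 + (¼)*6 = -9 + 3/2 = -15/2)
C(c) = (4 + c)*(-15/2 + c) (C(c) = (c - 15/2)*(c + 4) = (-15/2 + c)*(4 + c) = (4 + c)*(-15/2 + c))
(3*(-3))*C(-4) = (3*(-3))*(-30 + (-4)² - 7/2*(-4)) = -9*(-30 + 16 + 14) = -9*0 = 0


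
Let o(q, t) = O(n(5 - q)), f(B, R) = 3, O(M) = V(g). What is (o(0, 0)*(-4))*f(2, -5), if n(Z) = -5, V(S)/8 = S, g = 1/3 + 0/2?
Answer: -32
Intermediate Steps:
g = 1/3 (g = 1*(1/3) + 0*(1/2) = 1/3 + 0 = 1/3 ≈ 0.33333)
V(S) = 8*S
O(M) = 8/3 (O(M) = 8*(1/3) = 8/3)
o(q, t) = 8/3
(o(0, 0)*(-4))*f(2, -5) = ((8/3)*(-4))*3 = -32/3*3 = -32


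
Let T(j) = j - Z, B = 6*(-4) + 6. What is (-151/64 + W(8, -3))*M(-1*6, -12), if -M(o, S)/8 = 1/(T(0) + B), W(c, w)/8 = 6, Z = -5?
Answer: 2921/104 ≈ 28.087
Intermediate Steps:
B = -18 (B = -24 + 6 = -18)
W(c, w) = 48 (W(c, w) = 8*6 = 48)
T(j) = 5 + j (T(j) = j - 1*(-5) = j + 5 = 5 + j)
M(o, S) = 8/13 (M(o, S) = -8/((5 + 0) - 18) = -8/(5 - 18) = -8/(-13) = -8*(-1/13) = 8/13)
(-151/64 + W(8, -3))*M(-1*6, -12) = (-151/64 + 48)*(8/13) = (2921/64)*(8/13) = 2921/104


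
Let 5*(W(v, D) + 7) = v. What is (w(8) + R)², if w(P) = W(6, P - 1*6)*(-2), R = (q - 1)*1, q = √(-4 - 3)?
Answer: 2634/25 + 106*I*√7/5 ≈ 105.36 + 56.09*I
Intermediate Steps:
W(v, D) = -7 + v/5
q = I*√7 (q = √(-7) = I*√7 ≈ 2.6458*I)
R = -1 + I*√7 (R = (I*√7 - 1)*1 = (-1 + I*√7)*1 = -1 + I*√7 ≈ -1.0 + 2.6458*I)
w(P) = 58/5 (w(P) = (-7 + (⅕)*6)*(-2) = (-7 + 6/5)*(-2) = -29/5*(-2) = 58/5)
(w(8) + R)² = (58/5 + (-1 + I*√7))² = (53/5 + I*√7)²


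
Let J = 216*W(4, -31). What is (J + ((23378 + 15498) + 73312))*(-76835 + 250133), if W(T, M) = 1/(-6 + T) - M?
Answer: 20583643248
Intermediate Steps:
J = 6588 (J = 216*((1 + 6*(-31) - 1*(-31)*4)/(-6 + 4)) = 216*((1 - 186 + 124)/(-2)) = 216*(-1/2*(-61)) = 216*(61/2) = 6588)
(J + ((23378 + 15498) + 73312))*(-76835 + 250133) = (6588 + ((23378 + 15498) + 73312))*(-76835 + 250133) = (6588 + (38876 + 73312))*173298 = (6588 + 112188)*173298 = 118776*173298 = 20583643248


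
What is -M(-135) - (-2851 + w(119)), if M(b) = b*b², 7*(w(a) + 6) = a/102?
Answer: 14779391/6 ≈ 2.4632e+6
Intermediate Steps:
w(a) = -6 + a/714 (w(a) = -6 + (a/102)/7 = -6 + a/714)
M(b) = b³
-M(-135) - (-2851 + w(119)) = -1*(-135)³ - (-2851 + (-6 + (1/714)*119)) = -1*(-2460375) - (-2851 + (-6 + ⅙)) = 2460375 - (-2851 - 35/6) = 2460375 - 1*(-17141/6) = 2460375 + 17141/6 = 14779391/6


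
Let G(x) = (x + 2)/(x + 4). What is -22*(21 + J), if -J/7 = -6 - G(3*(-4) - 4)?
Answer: -4697/3 ≈ -1565.7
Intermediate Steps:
G(x) = (2 + x)/(4 + x)
J = 301/6 (J = -7*(-6 - (2 + (3*(-4) - 4))/(4 + (3*(-4) - 4))) = -7*(-6 - (2 + (-12 - 4))/(4 + (-12 - 4))) = -7*(-6 - (2 - 16)/(4 - 16)) = -7*(-6 - (-14)/(-12)) = -7*(-6 - (-1)*(-14)/12) = -7*(-6 - 1*7/6) = -7*(-6 - 7/6) = -7*(-43/6) = 301/6 ≈ 50.167)
-22*(21 + J) = -22*(21 + 301/6) = -22*427/6 = -4697/3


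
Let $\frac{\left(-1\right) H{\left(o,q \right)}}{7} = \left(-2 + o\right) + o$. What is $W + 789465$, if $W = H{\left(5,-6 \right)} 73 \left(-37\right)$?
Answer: $940721$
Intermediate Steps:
$H{\left(o,q \right)} = 14 - 14 o$ ($H{\left(o,q \right)} = - 7 \left(\left(-2 + o\right) + o\right) = - 7 \left(-2 + 2 o\right) = 14 - 14 o$)
$W = 151256$ ($W = \left(14 - 70\right) 73 \left(-37\right) = \left(-56\right) 73 \left(-37\right) = \left(-4088\right) \left(-37\right) = 151256$)
$W + 789465 = 151256 + 789465 = 940721$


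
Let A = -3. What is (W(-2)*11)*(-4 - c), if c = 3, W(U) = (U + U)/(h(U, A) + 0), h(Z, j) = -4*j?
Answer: 77/3 ≈ 25.667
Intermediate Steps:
W(U) = U/6 (W(U) = (U + U)/(-4*(-3) + 0) = (2*U)/(12 + 0) = (2*U)/12 = (2*U)*(1/12) = U/6)
(W(-2)*11)*(-4 - c) = (((⅙)*(-2))*11)*(-4 - 1*3) = (-⅓*11)*(-4 - 3) = -11/3*(-7) = 77/3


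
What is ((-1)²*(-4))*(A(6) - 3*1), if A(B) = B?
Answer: -12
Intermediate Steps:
((-1)²*(-4))*(A(6) - 3*1) = ((-1)²*(-4))*(6 - 3*1) = (1*(-4))*(6 - 3) = -4*3 = -12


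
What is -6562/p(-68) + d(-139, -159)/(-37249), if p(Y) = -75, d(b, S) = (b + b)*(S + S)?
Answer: 237797638/2793675 ≈ 85.120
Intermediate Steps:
d(b, S) = 4*S*b (d(b, S) = (2*b)*(2*S) = 4*S*b)
-6562/p(-68) + d(-139, -159)/(-37249) = -6562/(-75) + (4*(-159)*(-139))/(-37249) = -6562*(-1/75) + 88404*(-1/37249) = 6562/75 - 88404/37249 = 237797638/2793675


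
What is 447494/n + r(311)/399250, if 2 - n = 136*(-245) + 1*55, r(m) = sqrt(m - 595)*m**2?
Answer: 447494/33267 + 96721*I*sqrt(71)/199625 ≈ 13.452 + 4.0826*I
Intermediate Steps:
r(m) = m**2*sqrt(-595 + m) (r(m) = sqrt(-595 + m)*m**2 = m**2*sqrt(-595 + m))
n = 33267 (n = 2 - (136*(-245) + 1*55) = 2 - (-33320 + 55) = 2 - 1*(-33265) = 2 + 33265 = 33267)
447494/n + r(311)/399250 = 447494/33267 + (311**2*sqrt(-595 + 311))/399250 = 447494*(1/33267) + (96721*sqrt(-284))*(1/399250) = 447494/33267 + (96721*(2*I*sqrt(71)))*(1/399250) = 447494/33267 + (193442*I*sqrt(71))*(1/399250) = 447494/33267 + 96721*I*sqrt(71)/199625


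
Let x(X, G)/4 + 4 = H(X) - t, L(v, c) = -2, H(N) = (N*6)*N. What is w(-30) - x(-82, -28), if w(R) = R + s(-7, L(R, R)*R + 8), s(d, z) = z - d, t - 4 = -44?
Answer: -161475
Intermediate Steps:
t = -40 (t = 4 - 44 = -40)
H(N) = 6*N**2 (H(N) = (6*N)*N = 6*N**2)
x(X, G) = 144 + 24*X**2 (x(X, G) = -16 + 4*(6*X**2 - 1*(-40)) = -16 + 4*(6*X**2 + 40) = -16 + 4*(40 + 6*X**2) = -16 + (160 + 24*X**2) = 144 + 24*X**2)
w(R) = 15 - R (w(R) = R + ((-2*R + 8) - 1*(-7)) = R + ((8 - 2*R) + 7) = R + (15 - 2*R) = 15 - R)
w(-30) - x(-82, -28) = (15 - 1*(-30)) - (144 + 24*(-82)**2) = (15 + 30) - (144 + 24*6724) = 45 - (144 + 161376) = 45 - 1*161520 = 45 - 161520 = -161475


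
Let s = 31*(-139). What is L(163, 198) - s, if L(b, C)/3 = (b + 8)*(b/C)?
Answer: 104089/22 ≈ 4731.3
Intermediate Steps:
s = -4309
L(b, C) = 3*b*(8 + b)/C (L(b, C) = 3*((b + 8)*(b/C)) = 3*((8 + b)*(b/C)) = 3*(b*(8 + b)/C) = 3*b*(8 + b)/C)
L(163, 198) - s = 3*163*(8 + 163)/198 - 1*(-4309) = 3*163*(1/198)*171 + 4309 = 9291/22 + 4309 = 104089/22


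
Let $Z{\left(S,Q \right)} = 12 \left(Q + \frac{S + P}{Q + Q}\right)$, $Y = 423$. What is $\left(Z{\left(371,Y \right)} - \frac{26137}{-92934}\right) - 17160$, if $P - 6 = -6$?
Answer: $- \frac{52757465317}{4367898} \approx -12078.0$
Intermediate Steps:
$P = 0$ ($P = 6 - 6 = 0$)
$Z{\left(S,Q \right)} = 12 Q + \frac{6 S}{Q}$ ($Z{\left(S,Q \right)} = 12 \left(Q + \frac{S + 0}{Q + Q}\right) = 12 \left(Q + \frac{S}{2 Q}\right) = 12 Q + \frac{6 S}{Q}$)
$\left(Z{\left(371,Y \right)} - \frac{26137}{-92934}\right) - 17160 = \left(\left(12 \cdot 423 + 6 \cdot 371 \cdot \frac{1}{423}\right) - \frac{26137}{-92934}\right) - 17160 = \left(\left(5076 + 6 \cdot 371 \cdot \frac{1}{423}\right) - - \frac{26137}{92934}\right) - 17160 = \left(\left(5076 + \frac{742}{141}\right) + \frac{26137}{92934}\right) - 17160 = \left(\frac{716458}{141} + \frac{26137}{92934}\right) - 17160 = \frac{22195664363}{4367898} - 17160 = - \frac{52757465317}{4367898}$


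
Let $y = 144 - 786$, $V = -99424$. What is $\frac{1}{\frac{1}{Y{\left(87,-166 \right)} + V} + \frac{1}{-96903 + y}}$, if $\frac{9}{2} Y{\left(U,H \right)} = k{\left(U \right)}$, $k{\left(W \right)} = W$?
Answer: $- \frac{4155612090}{84407} \approx -49233.0$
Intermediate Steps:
$Y{\left(U,H \right)} = \frac{2 U}{9}$
$y = -642$ ($y = 144 - 786 = -642$)
$\frac{1}{\frac{1}{Y{\left(87,-166 \right)} + V} + \frac{1}{-96903 + y}} = \frac{1}{\frac{1}{\frac{2}{9} \cdot 87 - 99424} + \frac{1}{-96903 - 642}} = \frac{1}{\frac{1}{\frac{58}{3} - 99424} + \frac{1}{-97545}} = \frac{1}{\frac{1}{- \frac{298214}{3}} - \frac{1}{97545}} = \frac{1}{- \frac{3}{298214} - \frac{1}{97545}} = \frac{1}{- \frac{84407}{4155612090}} = - \frac{4155612090}{84407}$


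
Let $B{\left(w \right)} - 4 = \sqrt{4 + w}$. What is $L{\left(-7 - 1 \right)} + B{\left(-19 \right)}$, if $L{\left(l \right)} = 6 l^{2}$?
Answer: $388 + i \sqrt{15} \approx 388.0 + 3.873 i$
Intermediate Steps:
$B{\left(w \right)} = 4 + \sqrt{4 + w}$
$L{\left(-7 - 1 \right)} + B{\left(-19 \right)} = 6 \left(-7 - 1\right)^{2} + \left(4 + \sqrt{4 - 19}\right) = 6 \left(-7 - 1\right)^{2} + \left(4 + \sqrt{-15}\right) = 6 \left(-8\right)^{2} + \left(4 + i \sqrt{15}\right) = 6 \cdot 64 + \left(4 + i \sqrt{15}\right) = 384 + \left(4 + i \sqrt{15}\right) = 388 + i \sqrt{15}$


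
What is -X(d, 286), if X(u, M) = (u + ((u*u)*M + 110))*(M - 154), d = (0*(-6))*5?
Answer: -14520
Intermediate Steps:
d = 0 (d = 0*5 = 0)
X(u, M) = (-154 + M)*(110 + u + M*u²) (X(u, M) = (u + (u²*M + 110))*(-154 + M) = (u + (M*u² + 110))*(-154 + M) = (u + (110 + M*u²))*(-154 + M) = (110 + u + M*u²)*(-154 + M) = (-154 + M)*(110 + u + M*u²))
-X(d, 286) = -(-16940 - 154*0 + 110*286 + 286*0 + 286²*0² - 154*286*0²) = -(-16940 + 0 + 31460 + 0 + 81796*0 - 154*286*0) = -(-16940 + 0 + 31460 + 0 + 0 + 0) = -1*14520 = -14520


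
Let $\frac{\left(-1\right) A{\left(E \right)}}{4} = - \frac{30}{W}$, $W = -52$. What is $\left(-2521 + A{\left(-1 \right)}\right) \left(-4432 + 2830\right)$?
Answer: $\frac{52550406}{13} \approx 4.0423 \cdot 10^{6}$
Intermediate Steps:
$A{\left(E \right)} = - \frac{30}{13}$ ($A{\left(E \right)} = - 4 \left(- \frac{30}{-52}\right) = - 4 \left(\left(-30\right) \left(- \frac{1}{52}\right)\right) = \left(-4\right) \frac{15}{26} = - \frac{30}{13}$)
$\left(-2521 + A{\left(-1 \right)}\right) \left(-4432 + 2830\right) = \left(-2521 - \frac{30}{13}\right) \left(-4432 + 2830\right) = \left(- \frac{32803}{13}\right) \left(-1602\right) = \frac{52550406}{13}$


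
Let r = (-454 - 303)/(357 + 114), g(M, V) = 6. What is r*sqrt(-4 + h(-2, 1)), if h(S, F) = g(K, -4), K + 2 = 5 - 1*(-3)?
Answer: -757*sqrt(2)/471 ≈ -2.2729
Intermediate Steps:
K = 6 (K = -2 + (5 - 1*(-3)) = -2 + (5 + 3) = -2 + 8 = 6)
h(S, F) = 6
r = -757/471 ≈ -1.6072
r*sqrt(-4 + h(-2, 1)) = -757*sqrt(-4 + 6)/471 = -757*sqrt(2)/471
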